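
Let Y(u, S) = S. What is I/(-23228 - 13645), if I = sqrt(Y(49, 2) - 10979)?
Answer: -I*sqrt(10977)/36873 ≈ -0.0028414*I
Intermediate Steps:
I = I*sqrt(10977) (I = sqrt(2 - 10979) = sqrt(-10977) = I*sqrt(10977) ≈ 104.77*I)
I/(-23228 - 13645) = (I*sqrt(10977))/(-23228 - 13645) = (I*sqrt(10977))/(-36873) = (I*sqrt(10977))*(-1/36873) = -I*sqrt(10977)/36873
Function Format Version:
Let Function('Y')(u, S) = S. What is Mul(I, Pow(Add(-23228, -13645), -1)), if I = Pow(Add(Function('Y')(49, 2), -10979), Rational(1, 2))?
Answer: Mul(Rational(-1, 36873), I, Pow(10977, Rational(1, 2))) ≈ Mul(-0.0028414, I)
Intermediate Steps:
I = Mul(I, Pow(10977, Rational(1, 2))) (I = Pow(Add(2, -10979), Rational(1, 2)) = Pow(-10977, Rational(1, 2)) = Mul(I, Pow(10977, Rational(1, 2))) ≈ Mul(104.77, I))
Mul(I, Pow(Add(-23228, -13645), -1)) = Mul(Mul(I, Pow(10977, Rational(1, 2))), Pow(Add(-23228, -13645), -1)) = Mul(Mul(I, Pow(10977, Rational(1, 2))), Pow(-36873, -1)) = Mul(Mul(I, Pow(10977, Rational(1, 2))), Rational(-1, 36873)) = Mul(Rational(-1, 36873), I, Pow(10977, Rational(1, 2)))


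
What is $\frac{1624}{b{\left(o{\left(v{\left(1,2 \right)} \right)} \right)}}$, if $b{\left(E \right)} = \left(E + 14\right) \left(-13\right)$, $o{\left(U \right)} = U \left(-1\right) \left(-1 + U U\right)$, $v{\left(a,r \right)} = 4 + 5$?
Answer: $\frac{812}{4589} \approx 0.17694$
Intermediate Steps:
$v{\left(a,r \right)} = 9$
$o{\left(U \right)} = - U \left(-1 + U^{2}\right)$
$b{\left(E \right)} = -182 - 13 E$ ($b{\left(E \right)} = \left(14 + E\right) \left(-13\right) = -182 - 13 E$)
$\frac{1624}{b{\left(o{\left(v{\left(1,2 \right)} \right)} \right)}} = \frac{1624}{-182 - 13 \left(9 - 9^{3}\right)} = \frac{1624}{-182 - 13 \left(9 - 729\right)} = \frac{1624}{-182 - -9360} = \frac{1624}{-182 + 9360} = \frac{1624}{9178} = 1624 \cdot \frac{1}{9178} = \frac{812}{4589}$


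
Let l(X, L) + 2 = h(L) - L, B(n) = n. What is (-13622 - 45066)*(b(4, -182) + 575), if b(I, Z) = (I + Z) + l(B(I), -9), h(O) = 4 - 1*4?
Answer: -23709952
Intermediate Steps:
h(O) = 0 (h(O) = 4 - 4 = 0)
l(X, L) = -2 - L (l(X, L) = -2 + (0 - L) = -2 - L)
b(I, Z) = 7 + I + Z (b(I, Z) = (I + Z) + (-2 - 1*(-9)) = (I + Z) + (-2 + 9) = (I + Z) + 7 = 7 + I + Z)
(-13622 - 45066)*(b(4, -182) + 575) = (-13622 - 45066)*((7 + 4 - 182) + 575) = -58688*(-171 + 575) = -58688*404 = -23709952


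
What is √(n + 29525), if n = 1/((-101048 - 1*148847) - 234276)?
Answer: √6921296477056354/484171 ≈ 171.83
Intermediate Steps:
n = -1/484171 (n = 1/((-101048 - 148847) - 234276) = 1/(-249895 - 234276) = 1/(-484171) = -1/484171 ≈ -2.0654e-6)
√(n + 29525) = √(-1/484171 + 29525) = √(14295148774/484171) = √6921296477056354/484171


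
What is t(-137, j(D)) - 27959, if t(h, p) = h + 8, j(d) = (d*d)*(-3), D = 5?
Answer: -28088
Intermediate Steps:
j(d) = -3*d² (j(d) = d²*(-3) = -3*d²)
t(h, p) = 8 + h
t(-137, j(D)) - 27959 = (8 - 137) - 27959 = -129 - 27959 = -28088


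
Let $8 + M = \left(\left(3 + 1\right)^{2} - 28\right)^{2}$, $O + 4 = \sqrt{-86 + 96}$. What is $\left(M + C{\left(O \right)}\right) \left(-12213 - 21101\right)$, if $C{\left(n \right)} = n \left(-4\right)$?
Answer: $-5063728 + 133256 \sqrt{10} \approx -4.6423 \cdot 10^{6}$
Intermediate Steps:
$O = -4 + \sqrt{10}$ ($O = -4 + \sqrt{-86 + 96} = -4 + \sqrt{10} \approx -0.83772$)
$C{\left(n \right)} = - 4 n$
$M = 136$ ($M = -8 + \left(\left(3 + 1\right)^{2} - 28\right)^{2} = -8 + \left(4^{2} - 28\right)^{2} = -8 + \left(16 - 28\right)^{2} = -8 + \left(-12\right)^{2} = -8 + 144 = 136$)
$\left(M + C{\left(O \right)}\right) \left(-12213 - 21101\right) = \left(136 - 4 \left(-4 + \sqrt{10}\right)\right) \left(-12213 - 21101\right) = \left(136 + \left(16 - 4 \sqrt{10}\right)\right) \left(-33314\right) = \left(152 - 4 \sqrt{10}\right) \left(-33314\right) = -5063728 + 133256 \sqrt{10}$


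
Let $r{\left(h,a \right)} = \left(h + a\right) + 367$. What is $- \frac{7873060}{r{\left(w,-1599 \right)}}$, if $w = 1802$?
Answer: $- \frac{787306}{57} \approx -13812.0$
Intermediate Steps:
$r{\left(h,a \right)} = 367 + a + h$ ($r{\left(h,a \right)} = \left(a + h\right) + 367 = 367 + a + h$)
$- \frac{7873060}{r{\left(w,-1599 \right)}} = - \frac{7873060}{367 - 1599 + 1802} = - \frac{7873060}{570} = \left(-7873060\right) \frac{1}{570} = - \frac{787306}{57}$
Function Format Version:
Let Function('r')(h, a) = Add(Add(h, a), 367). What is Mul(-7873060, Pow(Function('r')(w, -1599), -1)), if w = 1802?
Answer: Rational(-787306, 57) ≈ -13812.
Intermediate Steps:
Function('r')(h, a) = Add(367, a, h) (Function('r')(h, a) = Add(Add(a, h), 367) = Add(367, a, h))
Mul(-7873060, Pow(Function('r')(w, -1599), -1)) = Mul(-7873060, Pow(Add(367, -1599, 1802), -1)) = Mul(-7873060, Pow(570, -1)) = Mul(-7873060, Rational(1, 570)) = Rational(-787306, 57)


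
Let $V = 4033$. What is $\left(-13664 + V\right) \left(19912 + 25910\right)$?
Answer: $-441311682$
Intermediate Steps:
$\left(-13664 + V\right) \left(19912 + 25910\right) = \left(-13664 + 4033\right) \left(19912 + 25910\right) = \left(-9631\right) 45822 = -441311682$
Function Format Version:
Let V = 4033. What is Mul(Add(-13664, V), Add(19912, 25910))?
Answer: -441311682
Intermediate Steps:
Mul(Add(-13664, V), Add(19912, 25910)) = Mul(Add(-13664, 4033), Add(19912, 25910)) = Mul(-9631, 45822) = -441311682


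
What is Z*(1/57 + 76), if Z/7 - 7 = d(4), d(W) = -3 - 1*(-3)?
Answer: 212317/57 ≈ 3724.9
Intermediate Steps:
d(W) = 0 (d(W) = -3 + 3 = 0)
Z = 49 (Z = 49 + 7*0 = 49 + 0 = 49)
Z*(1/57 + 76) = 49*(1/57 + 76) = 49*(4333/57) = 212317/57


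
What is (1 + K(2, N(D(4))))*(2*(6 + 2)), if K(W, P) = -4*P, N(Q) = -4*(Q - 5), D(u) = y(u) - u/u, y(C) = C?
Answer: -496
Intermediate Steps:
D(u) = -1 + u (D(u) = u - u/u = u - 1*1 = u - 1 = -1 + u)
N(Q) = 20 - 4*Q (N(Q) = -4*(-5 + Q) = 20 - 4*Q)
(1 + K(2, N(D(4))))*(2*(6 + 2)) = (1 - 4*(20 - 4*(-1 + 4)))*(2*(6 + 2)) = (1 - 4*(20 - 4*3))*(2*8) = (1 - 4*(20 - 12))*16 = (1 - 4*8)*16 = (1 - 32)*16 = -31*16 = -496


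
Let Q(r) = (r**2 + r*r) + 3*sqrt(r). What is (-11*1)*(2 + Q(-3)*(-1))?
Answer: 176 + 33*I*sqrt(3) ≈ 176.0 + 57.158*I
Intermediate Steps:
Q(r) = 2*r**2 + 3*sqrt(r) (Q(r) = (r**2 + r**2) + 3*sqrt(r) = 2*r**2 + 3*sqrt(r))
(-11*1)*(2 + Q(-3)*(-1)) = (-11*1)*(2 + (2*(-3)**2 + 3*sqrt(-3))*(-1)) = -11*(2 + (2*9 + 3*(I*sqrt(3)))*(-1)) = -11*(2 + (18 + 3*I*sqrt(3))*(-1)) = -11*(2 + (-18 - 3*I*sqrt(3))) = -11*(-16 - 3*I*sqrt(3)) = 176 + 33*I*sqrt(3)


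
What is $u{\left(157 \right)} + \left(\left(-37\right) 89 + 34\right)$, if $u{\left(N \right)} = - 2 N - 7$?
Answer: $-3580$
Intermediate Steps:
$u{\left(N \right)} = -7 - 2 N$
$u{\left(157 \right)} + \left(\left(-37\right) 89 + 34\right) = \left(-7 - 314\right) + \left(\left(-37\right) 89 + 34\right) = \left(-7 - 314\right) + \left(-3293 + 34\right) = -321 - 3259 = -3580$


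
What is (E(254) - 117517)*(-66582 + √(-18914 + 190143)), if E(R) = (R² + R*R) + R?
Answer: -783603558 + 11769*√171229 ≈ -7.7873e+8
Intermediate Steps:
E(R) = R + 2*R² (E(R) = (R² + R²) + R = 2*R² + R = R + 2*R²)
(E(254) - 117517)*(-66582 + √(-18914 + 190143)) = (254*(1 + 2*254) - 117517)*(-66582 + √(-18914 + 190143)) = (254*(1 + 508) - 117517)*(-66582 + √171229) = (254*509 - 117517)*(-66582 + √171229) = (129286 - 117517)*(-66582 + √171229) = 11769*(-66582 + √171229) = -783603558 + 11769*√171229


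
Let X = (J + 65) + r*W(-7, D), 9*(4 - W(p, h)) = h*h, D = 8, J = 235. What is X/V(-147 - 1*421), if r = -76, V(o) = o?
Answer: -17/18 ≈ -0.94444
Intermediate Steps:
W(p, h) = 4 - h²/9 (W(p, h) = 4 - h*h/9 = 4 - h²/9)
X = 4828/9 (X = (235 + 65) - 76*(4 - ⅑*8²) = 300 - 76*(4 - ⅑*64) = 300 - 76*(4 - 64/9) = 300 - 76*(-28/9) = 300 + 2128/9 = 4828/9 ≈ 536.44)
X/V(-147 - 1*421) = 4828/(9*(-147 - 1*421)) = 4828/(9*(-147 - 421)) = (4828/9)/(-568) = (4828/9)*(-1/568) = -17/18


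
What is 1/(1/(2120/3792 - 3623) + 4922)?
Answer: 1717037/8451255640 ≈ 0.00020317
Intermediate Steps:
1/(1/(2120/3792 - 3623) + 4922) = 1/(1/(2120*(1/3792) - 3623) + 4922) = 1/(1/(265/474 - 3623) + 4922) = 1/(1/(-1717037/474) + 4922) = 1/(-474/1717037 + 4922) = 1/(8451255640/1717037) = 1717037/8451255640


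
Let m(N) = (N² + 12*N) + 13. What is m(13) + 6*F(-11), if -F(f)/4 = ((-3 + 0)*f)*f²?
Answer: -95494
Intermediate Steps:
F(f) = 12*f³ (F(f) = -4*(-3 + 0)*f*f² = -4*(-3*f)*f² = -(-12)*f³ = 12*f³)
m(N) = 13 + N² + 12*N
m(13) + 6*F(-11) = (13 + 13² + 12*13) + 6*(12*(-11)³) = (13 + 169 + 156) + 6*(12*(-1331)) = 338 + 6*(-15972) = 338 - 95832 = -95494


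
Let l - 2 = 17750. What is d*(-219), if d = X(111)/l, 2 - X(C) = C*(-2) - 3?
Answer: -49713/17752 ≈ -2.8004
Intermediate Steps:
l = 17752 (l = 2 + 17750 = 17752)
X(C) = 5 + 2*C (X(C) = 2 - (C*(-2) - 3) = 2 - (-2*C - 3) = 2 - (-3 - 2*C) = 2 + (3 + 2*C) = 5 + 2*C)
d = 227/17752 (d = (5 + 2*111)/17752 = (5 + 222)*(1/17752) = 227*(1/17752) = 227/17752 ≈ 0.012787)
d*(-219) = (227/17752)*(-219) = -49713/17752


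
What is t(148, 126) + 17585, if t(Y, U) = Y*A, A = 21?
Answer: 20693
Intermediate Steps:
t(Y, U) = 21*Y (t(Y, U) = Y*21 = 21*Y)
t(148, 126) + 17585 = 21*148 + 17585 = 3108 + 17585 = 20693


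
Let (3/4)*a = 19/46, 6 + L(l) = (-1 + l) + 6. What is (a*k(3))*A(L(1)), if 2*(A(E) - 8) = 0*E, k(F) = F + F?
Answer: 608/23 ≈ 26.435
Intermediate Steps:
k(F) = 2*F
L(l) = -1 + l (L(l) = -6 + ((-1 + l) + 6) = -6 + (5 + l) = -1 + l)
a = 38/69 (a = 4*(19/46)/3 = 4*(19*(1/46))/3 = (4/3)*(19/46) = 38/69 ≈ 0.55072)
A(E) = 8 (A(E) = 8 + (0*E)/2 = 8 + (1/2)*0 = 8 + 0 = 8)
(a*k(3))*A(L(1)) = (38*(2*3)/69)*8 = ((38/69)*6)*8 = (76/23)*8 = 608/23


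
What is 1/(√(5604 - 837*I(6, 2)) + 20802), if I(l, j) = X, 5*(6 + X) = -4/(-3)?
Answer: 17335/360594001 - √260070/2163564006 ≈ 4.7838e-5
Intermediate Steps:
X = -86/15 (X = -6 + (-4/(-3))/5 = -6 + (-4*(-⅓))/5 = -6 + (⅕)*(4/3) = -6 + 4/15 = -86/15 ≈ -5.7333)
I(l, j) = -86/15
1/(√(5604 - 837*I(6, 2)) + 20802) = 1/(√(5604 - 837*(-86/15)) + 20802) = 1/(√(5604 + 23994/5) + 20802) = 1/(√(52014/5) + 20802) = 1/(√260070/5 + 20802) = 1/(20802 + √260070/5)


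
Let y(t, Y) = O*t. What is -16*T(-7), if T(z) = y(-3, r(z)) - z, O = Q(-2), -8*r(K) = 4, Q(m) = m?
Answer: -208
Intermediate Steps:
r(K) = -1/2 (r(K) = -1/8*4 = -1/2)
O = -2
y(t, Y) = -2*t
T(z) = 6 - z (T(z) = -2*(-3) - z = 6 - z)
-16*T(-7) = -16*(6 - 1*(-7)) = -16*(6 + 7) = -16*13 = -208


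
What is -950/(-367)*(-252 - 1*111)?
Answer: -344850/367 ≈ -939.65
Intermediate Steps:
-950/(-367)*(-252 - 1*111) = -950*(-1/367)*(-252 - 111) = -(-950)*(-363)/367 = -1*344850/367 = -344850/367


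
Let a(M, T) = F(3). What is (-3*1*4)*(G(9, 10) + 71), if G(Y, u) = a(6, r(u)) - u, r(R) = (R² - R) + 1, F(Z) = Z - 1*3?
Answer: -732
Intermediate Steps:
F(Z) = -3 + Z (F(Z) = Z - 3 = -3 + Z)
r(R) = 1 + R² - R
a(M, T) = 0 (a(M, T) = -3 + 3 = 0)
G(Y, u) = -u (G(Y, u) = 0 - u = -u)
(-3*1*4)*(G(9, 10) + 71) = (-3*1*4)*(-1*10 + 71) = (-3*4)*(-10 + 71) = -12*61 = -732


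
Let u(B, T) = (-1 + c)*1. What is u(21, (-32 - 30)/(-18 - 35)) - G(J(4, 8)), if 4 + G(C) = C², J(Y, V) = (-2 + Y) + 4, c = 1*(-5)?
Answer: -38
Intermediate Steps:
c = -5
J(Y, V) = 2 + Y
G(C) = -4 + C²
u(B, T) = -6 (u(B, T) = (-1 - 5)*1 = -6*1 = -6)
u(21, (-32 - 30)/(-18 - 35)) - G(J(4, 8)) = -6 - (-4 + (2 + 4)²) = -6 - (-4 + 6²) = -6 - (-4 + 36) = -6 - 1*32 = -6 - 32 = -38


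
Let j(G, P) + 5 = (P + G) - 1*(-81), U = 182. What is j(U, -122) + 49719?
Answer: 49855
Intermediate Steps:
j(G, P) = 76 + G + P (j(G, P) = -5 + ((P + G) - 1*(-81)) = -5 + ((G + P) + 81) = -5 + (81 + G + P) = 76 + G + P)
j(U, -122) + 49719 = (76 + 182 - 122) + 49719 = 136 + 49719 = 49855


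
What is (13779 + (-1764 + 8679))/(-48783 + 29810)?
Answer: -20694/18973 ≈ -1.0907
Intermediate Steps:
(13779 + (-1764 + 8679))/(-48783 + 29810) = (13779 + 6915)/(-18973) = 20694*(-1/18973) = -20694/18973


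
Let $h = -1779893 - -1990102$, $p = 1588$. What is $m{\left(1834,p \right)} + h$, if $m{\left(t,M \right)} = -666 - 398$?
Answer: $209145$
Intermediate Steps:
$h = 210209$ ($h = -1779893 + 1990102 = 210209$)
$m{\left(t,M \right)} = -1064$
$m{\left(1834,p \right)} + h = -1064 + 210209 = 209145$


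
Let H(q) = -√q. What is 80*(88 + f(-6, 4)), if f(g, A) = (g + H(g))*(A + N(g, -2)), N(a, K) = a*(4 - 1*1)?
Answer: 13760 + 1120*I*√6 ≈ 13760.0 + 2743.4*I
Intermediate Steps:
N(a, K) = 3*a (N(a, K) = a*(4 - 1) = a*3 = 3*a)
f(g, A) = (A + 3*g)*(g - √g) (f(g, A) = (g - √g)*(A + 3*g) = (A + 3*g)*(g - √g))
80*(88 + f(-6, 4)) = 80*(88 + (-(-18)*I*√6 + 3*(-6)² + 4*(-6) - 1*4*√(-6))) = 80*(88 + (-(-18)*I*√6 + 3*36 - 24 - 1*4*I*√6)) = 80*(88 + (18*I*√6 + 108 - 24 - 4*I*√6)) = 80*(88 + (84 + 14*I*√6)) = 80*(172 + 14*I*√6) = 13760 + 1120*I*√6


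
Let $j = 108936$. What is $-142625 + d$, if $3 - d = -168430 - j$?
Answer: $134744$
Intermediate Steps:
$d = 277369$ ($d = 3 - \left(-168430 - 108936\right) = 3 - -277366 = 3 + 277366 = 277369$)
$-142625 + d = -142625 + 277369 = 134744$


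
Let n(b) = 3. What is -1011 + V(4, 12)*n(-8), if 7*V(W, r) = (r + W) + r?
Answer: -999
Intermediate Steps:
V(W, r) = W/7 + 2*r/7 (V(W, r) = ((r + W) + r)/7 = ((W + r) + r)/7 = (W + 2*r)/7 = W/7 + 2*r/7)
-1011 + V(4, 12)*n(-8) = -1011 + ((⅐)*4 + (2/7)*12)*3 = -1011 + (4/7 + 24/7)*3 = -1011 + 4*3 = -1011 + 12 = -999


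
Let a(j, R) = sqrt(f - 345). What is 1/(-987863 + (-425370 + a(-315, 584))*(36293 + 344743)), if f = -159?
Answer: -23154610169/3752951815002074657239 - 2286216*I*sqrt(14)/26270662705014522600673 ≈ -6.1697e-12 - 3.2562e-16*I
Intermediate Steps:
a(j, R) = 6*I*sqrt(14) (a(j, R) = sqrt(-159 - 345) = sqrt(-504) = 6*I*sqrt(14))
1/(-987863 + (-425370 + a(-315, 584))*(36293 + 344743)) = 1/(-987863 + (-425370 + 6*I*sqrt(14))*(36293 + 344743)) = 1/(-987863 + (-425370 + 6*I*sqrt(14))*381036) = 1/(-987863 + (-162081283320 + 2286216*I*sqrt(14))) = 1/(-162082271183 + 2286216*I*sqrt(14))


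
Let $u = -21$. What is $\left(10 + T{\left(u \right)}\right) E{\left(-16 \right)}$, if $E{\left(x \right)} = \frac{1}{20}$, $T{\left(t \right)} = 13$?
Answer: $\frac{23}{20} \approx 1.15$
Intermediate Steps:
$E{\left(x \right)} = \frac{1}{20}$
$\left(10 + T{\left(u \right)}\right) E{\left(-16 \right)} = \left(10 + 13\right) \frac{1}{20} = 23 \cdot \frac{1}{20} = \frac{23}{20}$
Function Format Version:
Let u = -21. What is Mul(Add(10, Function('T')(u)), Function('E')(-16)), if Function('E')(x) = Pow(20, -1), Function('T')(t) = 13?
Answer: Rational(23, 20) ≈ 1.1500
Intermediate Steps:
Function('E')(x) = Rational(1, 20)
Mul(Add(10, Function('T')(u)), Function('E')(-16)) = Mul(Add(10, 13), Rational(1, 20)) = Mul(23, Rational(1, 20)) = Rational(23, 20)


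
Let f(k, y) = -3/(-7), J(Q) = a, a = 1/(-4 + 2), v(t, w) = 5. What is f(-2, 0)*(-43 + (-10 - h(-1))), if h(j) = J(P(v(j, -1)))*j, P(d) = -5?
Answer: -321/14 ≈ -22.929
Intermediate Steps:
a = -½ (a = 1/(-2) = -½ ≈ -0.50000)
J(Q) = -½
h(j) = -j/2
f(k, y) = 3/7 (f(k, y) = -3*(-⅐) = 3/7)
f(-2, 0)*(-43 + (-10 - h(-1))) = 3*(-43 + (-10 - (-1)*(-1)/2))/7 = 3*(-43 + (-10 - 1*½))/7 = 3*(-43 + (-10 - ½))/7 = 3*(-43 - 21/2)/7 = (3/7)*(-107/2) = -321/14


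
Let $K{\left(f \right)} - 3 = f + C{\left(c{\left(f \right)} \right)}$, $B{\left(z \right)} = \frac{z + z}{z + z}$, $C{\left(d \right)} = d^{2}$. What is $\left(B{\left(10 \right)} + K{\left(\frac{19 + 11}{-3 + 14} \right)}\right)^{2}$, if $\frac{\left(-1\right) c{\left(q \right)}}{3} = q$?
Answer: $\frac{79459396}{14641} \approx 5427.2$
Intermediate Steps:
$c{\left(q \right)} = - 3 q$
$B{\left(z \right)} = 1$ ($B{\left(z \right)} = \frac{2 z}{2 z} = 2 z \frac{1}{2 z} = 1$)
$K{\left(f \right)} = 3 + f + 9 f^{2}$ ($K{\left(f \right)} = 3 + \left(f + \left(- 3 f\right)^{2}\right) = 3 + \left(f + 9 f^{2}\right) = 3 + f + 9 f^{2}$)
$\left(B{\left(10 \right)} + K{\left(\frac{19 + 11}{-3 + 14} \right)}\right)^{2} = \left(1 + \left(3 + \frac{19 + 11}{-3 + 14} + 9 \left(\frac{19 + 11}{-3 + 14}\right)^{2}\right)\right)^{2} = \left(1 + \left(3 + \frac{30}{11} + 9 \left(\frac{30}{11}\right)^{2}\right)\right)^{2} = \left(1 + \left(3 + \frac{30}{11} + 9 \cdot \frac{900}{121}\right)\right)^{2} = \left(1 + \left(3 + \frac{30}{11} + \frac{8100}{121}\right)\right)^{2} = \left(1 + \frac{8793}{121}\right)^{2} = \left(\frac{8914}{121}\right)^{2} = \frac{79459396}{14641}$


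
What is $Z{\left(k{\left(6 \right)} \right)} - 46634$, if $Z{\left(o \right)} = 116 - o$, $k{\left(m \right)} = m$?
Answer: $-46524$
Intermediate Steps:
$Z{\left(k{\left(6 \right)} \right)} - 46634 = \left(116 - 6\right) - 46634 = 110 - 46634 = -46524$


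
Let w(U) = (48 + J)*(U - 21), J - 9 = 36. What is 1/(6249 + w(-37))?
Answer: 1/855 ≈ 0.0011696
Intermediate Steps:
J = 45 (J = 9 + 36 = 45)
w(U) = -1953 + 93*U (w(U) = (48 + 45)*(U - 21) = 93*(-21 + U) = -1953 + 93*U)
1/(6249 + w(-37)) = 1/(6249 + (-1953 + 93*(-37))) = 1/(6249 + (-1953 - 3441)) = 1/(6249 - 5394) = 1/855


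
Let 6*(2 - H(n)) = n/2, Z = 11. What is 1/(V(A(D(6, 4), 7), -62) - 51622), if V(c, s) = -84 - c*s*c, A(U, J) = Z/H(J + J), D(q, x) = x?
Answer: -25/1022578 ≈ -2.4448e-5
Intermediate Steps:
H(n) = 2 - n/12 (H(n) = 2 - n/(6*2) = 2 - n/12)
A(U, J) = 11/(2 - J/6) (A(U, J) = 11/(2 - (J + J)/12) = 11/(2 - J/6))
V(c, s) = -84 - s*c**2
1/(V(A(D(6, 4), 7), -62) - 51622) = 1/((-84 - 1*(-62)*(-66/(-12 + 7))**2) - 51622) = 1/((-84 - 1*(-62)*(-66/(-5))**2) - 51622) = 1/((-84 - 1*(-62)*(-66*(-1/5))**2) - 51622) = 1/((-84 - 1*(-62)*(66/5)**2) - 51622) = 1/((-84 - 1*(-62)*4356/25) - 51622) = 1/((-84 + 270072/25) - 51622) = 1/(267972/25 - 51622) = 1/(-1022578/25) = -25/1022578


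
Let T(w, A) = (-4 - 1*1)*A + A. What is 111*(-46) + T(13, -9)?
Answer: -5070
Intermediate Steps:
T(w, A) = -4*A (T(w, A) = (-4 - 1)*A + A = -5*A + A = -4*A)
111*(-46) + T(13, -9) = 111*(-46) - 4*(-9) = -5106 + 36 = -5070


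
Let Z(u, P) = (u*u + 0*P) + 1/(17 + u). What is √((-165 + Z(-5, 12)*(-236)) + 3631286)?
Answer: 2*√8156703/3 ≈ 1904.0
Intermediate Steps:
Z(u, P) = u² + 1/(17 + u) (Z(u, P) = (u² + 0) + 1/(17 + u) = u² + 1/(17 + u))
√((-165 + Z(-5, 12)*(-236)) + 3631286) = √((-165 + ((1 + (-5)³ + 17*(-5)²)/(17 - 5))*(-236)) + 3631286) = √((-165 + ((1 - 125 + 17*25)/12)*(-236)) + 3631286) = √((-165 + ((1 - 125 + 425)/12)*(-236)) + 3631286) = √((-165 + ((1/12)*301)*(-236)) + 3631286) = √((-165 + (301/12)*(-236)) + 3631286) = √((-165 - 17759/3) + 3631286) = √(-18254/3 + 3631286) = √(10875604/3) = 2*√8156703/3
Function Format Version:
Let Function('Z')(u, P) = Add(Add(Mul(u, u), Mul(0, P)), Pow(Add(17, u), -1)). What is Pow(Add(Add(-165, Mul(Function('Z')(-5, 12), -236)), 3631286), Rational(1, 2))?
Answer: Mul(Rational(2, 3), Pow(8156703, Rational(1, 2))) ≈ 1904.0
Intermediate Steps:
Function('Z')(u, P) = Add(Pow(u, 2), Pow(Add(17, u), -1)) (Function('Z')(u, P) = Add(Add(Pow(u, 2), 0), Pow(Add(17, u), -1)) = Add(Pow(u, 2), Pow(Add(17, u), -1)))
Pow(Add(Add(-165, Mul(Function('Z')(-5, 12), -236)), 3631286), Rational(1, 2)) = Pow(Add(Add(-165, Mul(Mul(Pow(Add(17, -5), -1), Add(1, Pow(-5, 3), Mul(17, Pow(-5, 2)))), -236)), 3631286), Rational(1, 2)) = Pow(Add(Add(-165, Mul(Mul(Pow(12, -1), Add(1, -125, Mul(17, 25))), -236)), 3631286), Rational(1, 2)) = Pow(Add(Add(-165, Mul(Mul(Rational(1, 12), Add(1, -125, 425)), -236)), 3631286), Rational(1, 2)) = Pow(Add(Add(-165, Mul(Mul(Rational(1, 12), 301), -236)), 3631286), Rational(1, 2)) = Pow(Add(Add(-165, Mul(Rational(301, 12), -236)), 3631286), Rational(1, 2)) = Pow(Add(Add(-165, Rational(-17759, 3)), 3631286), Rational(1, 2)) = Pow(Add(Rational(-18254, 3), 3631286), Rational(1, 2)) = Pow(Rational(10875604, 3), Rational(1, 2)) = Mul(Rational(2, 3), Pow(8156703, Rational(1, 2)))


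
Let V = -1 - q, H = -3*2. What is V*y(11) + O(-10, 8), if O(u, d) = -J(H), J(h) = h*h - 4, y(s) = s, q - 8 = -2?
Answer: -109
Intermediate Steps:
H = -6
q = 6 (q = 8 - 2 = 6)
J(h) = -4 + h**2 (J(h) = h**2 - 4 = -4 + h**2)
O(u, d) = -32 (O(u, d) = -(-4 + (-6)**2) = -(-4 + 36) = -1*32 = -32)
V = -7 (V = -1 - 1*6 = -1 - 6 = -7)
V*y(11) + O(-10, 8) = -7*11 - 32 = -77 - 32 = -109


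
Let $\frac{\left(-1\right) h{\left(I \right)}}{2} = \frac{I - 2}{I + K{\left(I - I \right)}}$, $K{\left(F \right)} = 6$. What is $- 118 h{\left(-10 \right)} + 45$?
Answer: $753$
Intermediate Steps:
$h{\left(I \right)} = - \frac{2 \left(-2 + I\right)}{6 + I}$ ($h{\left(I \right)} = - 2 \frac{I - 2}{I + 6} = - 2 \frac{-2 + I}{6 + I} = - \frac{2 \left(-2 + I\right)}{6 + I}$)
$- 118 h{\left(-10 \right)} + 45 = - 118 \frac{2 \left(2 - -10\right)}{6 - 10} + 45 = - 118 \frac{2 \left(2 + 10\right)}{-4} + 45 = - 118 \cdot 2 \left(- \frac{1}{4}\right) 12 + 45 = \left(-118\right) \left(-6\right) + 45 = 708 + 45 = 753$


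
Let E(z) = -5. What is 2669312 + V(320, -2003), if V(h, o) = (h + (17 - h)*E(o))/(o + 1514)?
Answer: 1305291733/489 ≈ 2.6693e+6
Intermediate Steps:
V(h, o) = (-85 + 6*h)/(1514 + o) (V(h, o) = (h + (17 - h)*(-5))/(o + 1514) = (h + (-85 + 5*h))/(1514 + o) = (-85 + 6*h)/(1514 + o))
2669312 + V(320, -2003) = 2669312 + (-85 + 6*320)/(1514 - 2003) = 2669312 + (-85 + 1920)/(-489) = 2669312 - 1/489*1835 = 2669312 - 1835/489 = 1305291733/489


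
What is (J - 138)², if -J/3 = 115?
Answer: 233289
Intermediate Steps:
J = -345 (J = -3*115 = -345)
(J - 138)² = (-345 - 138)² = (-483)² = 233289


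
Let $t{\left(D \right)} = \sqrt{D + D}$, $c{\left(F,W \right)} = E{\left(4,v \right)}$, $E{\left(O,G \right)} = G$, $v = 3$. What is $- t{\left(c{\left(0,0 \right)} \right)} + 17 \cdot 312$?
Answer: $5304 - \sqrt{6} \approx 5301.5$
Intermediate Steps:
$c{\left(F,W \right)} = 3$
$t{\left(D \right)} = \sqrt{2} \sqrt{D}$ ($t{\left(D \right)} = \sqrt{2 D} = \sqrt{2} \sqrt{D}$)
$- t{\left(c{\left(0,0 \right)} \right)} + 17 \cdot 312 = - \sqrt{2} \sqrt{3} + 17 \cdot 312 = - \sqrt{6} + 5304 = 5304 - \sqrt{6}$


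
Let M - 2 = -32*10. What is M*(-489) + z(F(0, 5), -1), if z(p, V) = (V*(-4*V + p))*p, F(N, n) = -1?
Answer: 155505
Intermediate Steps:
M = -318 (M = 2 - 32*10 = 2 - 320 = -318)
z(p, V) = V*p*(p - 4*V) (z(p, V) = (V*(p - 4*V))*p = V*p*(p - 4*V))
M*(-489) + z(F(0, 5), -1) = -318*(-489) - 1*(-1)*(-1 - 4*(-1)) = 155502 - 1*(-1)*(-1 + 4) = 155502 - 1*(-1)*3 = 155502 + 3 = 155505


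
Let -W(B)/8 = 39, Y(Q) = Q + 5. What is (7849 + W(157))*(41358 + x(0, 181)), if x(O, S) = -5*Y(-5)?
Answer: 311715246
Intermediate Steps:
Y(Q) = 5 + Q
W(B) = -312 (W(B) = -8*39 = -312)
x(O, S) = 0 (x(O, S) = -5*(5 - 5) = -5*0 = 0)
(7849 + W(157))*(41358 + x(0, 181)) = (7849 - 312)*(41358 + 0) = 7537*41358 = 311715246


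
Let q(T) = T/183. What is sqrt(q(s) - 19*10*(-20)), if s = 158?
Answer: sqrt(127287114)/183 ≈ 61.651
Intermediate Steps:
q(T) = T/183 (q(T) = T*(1/183) = T/183)
sqrt(q(s) - 19*10*(-20)) = sqrt((1/183)*158 - 19*10*(-20)) = sqrt(158/183 - 190*(-20)) = sqrt(158/183 + 3800) = sqrt(695558/183) = sqrt(127287114)/183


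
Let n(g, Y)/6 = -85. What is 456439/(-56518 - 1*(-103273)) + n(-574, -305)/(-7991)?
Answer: 3671249099/373619205 ≈ 9.8262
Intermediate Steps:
n(g, Y) = -510 (n(g, Y) = 6*(-85) = -510)
456439/(-56518 - 1*(-103273)) + n(-574, -305)/(-7991) = 456439/(-56518 - 1*(-103273)) - 510/(-7991) = 456439/(-56518 + 103273) - 510*(-1/7991) = 456439/46755 + 510/7991 = 3671249099/373619205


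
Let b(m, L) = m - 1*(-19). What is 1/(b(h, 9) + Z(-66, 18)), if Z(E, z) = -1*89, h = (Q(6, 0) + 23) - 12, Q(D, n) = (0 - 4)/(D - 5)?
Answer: -1/63 ≈ -0.015873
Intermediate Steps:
Q(D, n) = -4/(-5 + D)
h = 7 (h = (-4/(-5 + 6) + 23) - 12 = (-4/1 + 23) - 12 = (-4*1 + 23) - 12 = (-4 + 23) - 12 = 19 - 12 = 7)
Z(E, z) = -89
b(m, L) = 19 + m (b(m, L) = m + 19 = 19 + m)
1/(b(h, 9) + Z(-66, 18)) = 1/((19 + 7) - 89) = 1/(26 - 89) = 1/(-63) = -1/63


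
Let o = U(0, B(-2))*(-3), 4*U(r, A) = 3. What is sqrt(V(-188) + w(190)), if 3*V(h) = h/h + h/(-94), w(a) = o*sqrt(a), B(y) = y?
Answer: sqrt(4 - 9*sqrt(190))/2 ≈ 5.4785*I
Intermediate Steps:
U(r, A) = 3/4 (U(r, A) = (1/4)*3 = 3/4)
o = -9/4 (o = (3/4)*(-3) = -9/4 ≈ -2.2500)
w(a) = -9*sqrt(a)/4
V(h) = 1/3 - h/282 (V(h) = (h/h + h/(-94))/3 = (1 + h*(-1/94))/3 = (1 - h/94)/3 = 1/3 - h/282)
sqrt(V(-188) + w(190)) = sqrt((1/3 - 1/282*(-188)) - 9*sqrt(190)/4) = sqrt((1/3 + 2/3) - 9*sqrt(190)/4) = sqrt(1 - 9*sqrt(190)/4)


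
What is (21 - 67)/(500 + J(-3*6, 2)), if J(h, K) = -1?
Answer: -46/499 ≈ -0.092184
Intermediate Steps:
(21 - 67)/(500 + J(-3*6, 2)) = (21 - 67)/(500 - 1) = -46/499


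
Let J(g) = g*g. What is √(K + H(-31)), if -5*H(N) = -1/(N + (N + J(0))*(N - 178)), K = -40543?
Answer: I*√2633819232785/8060 ≈ 201.35*I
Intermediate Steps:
J(g) = g²
H(N) = 1/(5*(N + N*(-178 + N))) (H(N) = -(-1)/(5*(N + (N + 0²)*(N - 178))) = -(-1)/(5*(N + (N + 0)*(-178 + N))) = -(-1)/(5*(N + N*(-178 + N))) = 1/(5*(N + N*(-178 + N))))
√(K + H(-31)) = √(-40543 + (⅕)/(-31*(-177 - 31))) = √(-40543 + (⅕)*(-1/31)/(-208)) = √(-40543 + (⅕)*(-1/31)*(-1/208)) = √(-40543 + 1/32240) = √(-1307106319/32240) = I*√2633819232785/8060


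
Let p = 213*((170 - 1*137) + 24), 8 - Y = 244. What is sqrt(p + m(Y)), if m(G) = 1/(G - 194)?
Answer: sqrt(2244870470)/430 ≈ 110.19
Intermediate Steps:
Y = -236 (Y = 8 - 1*244 = 8 - 244 = -236)
m(G) = 1/(-194 + G)
p = 12141 (p = 213*((170 - 137) + 24) = 213*(33 + 24) = 213*57 = 12141)
sqrt(p + m(Y)) = sqrt(12141 + 1/(-194 - 236)) = sqrt(12141 + 1/(-430)) = sqrt(12141 - 1/430) = sqrt(5220629/430) = sqrt(2244870470)/430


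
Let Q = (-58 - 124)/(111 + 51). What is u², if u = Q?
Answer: 8281/6561 ≈ 1.2622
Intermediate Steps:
Q = -91/81 (Q = -182/162 = -182*1/162 = -91/81 ≈ -1.1235)
u = -91/81 ≈ -1.1235
u² = (-91/81)² = 8281/6561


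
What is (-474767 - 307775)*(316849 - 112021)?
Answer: -160286512776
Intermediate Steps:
(-474767 - 307775)*(316849 - 112021) = -782542*204828 = -160286512776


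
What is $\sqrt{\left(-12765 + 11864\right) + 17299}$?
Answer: $3 \sqrt{1822} \approx 128.05$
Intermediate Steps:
$\sqrt{\left(-12765 + 11864\right) + 17299} = \sqrt{-901 + 17299} = \sqrt{16398} = 3 \sqrt{1822}$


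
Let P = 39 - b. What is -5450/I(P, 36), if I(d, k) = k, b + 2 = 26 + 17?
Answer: -2725/18 ≈ -151.39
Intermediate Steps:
b = 41 (b = -2 + (26 + 17) = -2 + 43 = 41)
P = -2 (P = 39 - 1*41 = 39 - 41 = -2)
-5450/I(P, 36) = -5450/36 = -5450*1/36 = -2725/18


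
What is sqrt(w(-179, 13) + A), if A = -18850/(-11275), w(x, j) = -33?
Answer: I*sqrt(6372179)/451 ≈ 5.5972*I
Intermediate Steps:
A = 754/451 (A = -18850*(-1/11275) = 754/451 ≈ 1.6718)
sqrt(w(-179, 13) + A) = sqrt(-33 + 754/451) = sqrt(-14129/451) = I*sqrt(6372179)/451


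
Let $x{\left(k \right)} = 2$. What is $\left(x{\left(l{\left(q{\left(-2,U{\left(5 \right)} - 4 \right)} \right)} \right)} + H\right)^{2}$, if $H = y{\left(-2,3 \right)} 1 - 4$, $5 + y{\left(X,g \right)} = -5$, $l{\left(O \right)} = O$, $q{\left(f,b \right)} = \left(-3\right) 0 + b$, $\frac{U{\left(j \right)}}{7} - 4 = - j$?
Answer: $144$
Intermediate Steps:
$U{\left(j \right)} = 28 - 7 j$ ($U{\left(j \right)} = 28 + 7 \left(- j\right) = 28 - 7 j$)
$q{\left(f,b \right)} = b$ ($q{\left(f,b \right)} = 0 + b = b$)
$y{\left(X,g \right)} = -10$ ($y{\left(X,g \right)} = -5 - 5 = -10$)
$H = -14$ ($H = \left(-10\right) 1 - 4 = -10 - 4 = -14$)
$\left(x{\left(l{\left(q{\left(-2,U{\left(5 \right)} - 4 \right)} \right)} \right)} + H\right)^{2} = \left(2 - 14\right)^{2} = \left(-12\right)^{2} = 144$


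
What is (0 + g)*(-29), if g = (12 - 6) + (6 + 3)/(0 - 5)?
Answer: -609/5 ≈ -121.80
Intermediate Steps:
g = 21/5 (g = 6 + 9/(-5) = 6 + 9*(-⅕) = 6 - 9/5 = 21/5 ≈ 4.2000)
(0 + g)*(-29) = (0 + 21/5)*(-29) = (21/5)*(-29) = -609/5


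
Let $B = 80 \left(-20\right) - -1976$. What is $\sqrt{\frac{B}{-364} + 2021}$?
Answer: $\frac{\sqrt{16727347}}{91} \approx 44.944$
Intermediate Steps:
$B = 376$ ($B = -1600 + 1976 = 376$)
$\sqrt{\frac{B}{-364} + 2021} = \sqrt{\frac{376}{-364} + 2021} = \sqrt{376 \left(- \frac{1}{364}\right) + 2021} = \sqrt{- \frac{94}{91} + 2021} = \sqrt{\frac{183817}{91}} = \frac{\sqrt{16727347}}{91}$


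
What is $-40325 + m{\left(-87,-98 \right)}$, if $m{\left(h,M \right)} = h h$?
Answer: $-32756$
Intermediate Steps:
$m{\left(h,M \right)} = h^{2}$
$-40325 + m{\left(-87,-98 \right)} = -40325 + \left(-87\right)^{2} = -40325 + 7569 = -32756$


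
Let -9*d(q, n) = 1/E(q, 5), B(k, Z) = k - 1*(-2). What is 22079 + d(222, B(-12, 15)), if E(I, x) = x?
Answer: 993554/45 ≈ 22079.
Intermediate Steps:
B(k, Z) = 2 + k (B(k, Z) = k + 2 = 2 + k)
d(q, n) = -1/45 (d(q, n) = -⅑/5 = -⅑*⅕ = -1/45)
22079 + d(222, B(-12, 15)) = 22079 - 1/45 = 993554/45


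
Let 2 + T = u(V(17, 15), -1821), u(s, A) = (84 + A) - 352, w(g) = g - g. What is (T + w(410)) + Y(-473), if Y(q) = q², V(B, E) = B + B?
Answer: 221638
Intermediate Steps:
V(B, E) = 2*B
w(g) = 0
u(s, A) = -268 + A
T = -2091 (T = -2 + (-268 - 1821) = -2 - 2089 = -2091)
(T + w(410)) + Y(-473) = (-2091 + 0) + (-473)² = -2091 + 223729 = 221638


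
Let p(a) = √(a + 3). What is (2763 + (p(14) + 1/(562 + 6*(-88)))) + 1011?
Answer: 128317/34 + √17 ≈ 3778.2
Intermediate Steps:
p(a) = √(3 + a)
(2763 + (p(14) + 1/(562 + 6*(-88)))) + 1011 = (2763 + (√(3 + 14) + 1/(562 + 6*(-88)))) + 1011 = (2763 + (√17 + 1/(562 - 528))) + 1011 = (2763 + (√17 + 1/34)) + 1011 = (2763 + (1/34 + √17)) + 1011 = (93943/34 + √17) + 1011 = 128317/34 + √17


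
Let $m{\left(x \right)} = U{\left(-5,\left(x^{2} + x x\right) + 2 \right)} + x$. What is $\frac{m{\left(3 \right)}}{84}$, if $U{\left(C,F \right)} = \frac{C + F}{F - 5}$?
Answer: $\frac{1}{21} \approx 0.047619$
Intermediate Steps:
$U{\left(C,F \right)} = \frac{C + F}{-5 + F}$
$m{\left(x \right)} = 1 + x$ ($m{\left(x \right)} = \frac{-5 + \left(\left(x^{2} + x x\right) + 2\right)}{-5 + \left(\left(x^{2} + x x\right) + 2\right)} + x = \frac{-5 + \left(\left(x^{2} + x^{2}\right) + 2\right)}{-5 + \left(\left(x^{2} + x^{2}\right) + 2\right)} + x = \frac{-5 + \left(2 x^{2} + 2\right)}{-5 + \left(2 x^{2} + 2\right)} + x = \frac{-5 + \left(2 + 2 x^{2}\right)}{-5 + \left(2 + 2 x^{2}\right)} + x = \frac{-3 + 2 x^{2}}{-3 + 2 x^{2}} + x = 1 + x$)
$\frac{m{\left(3 \right)}}{84} = \frac{1 + 3}{84} = 4 \cdot \frac{1}{84} = \frac{1}{21}$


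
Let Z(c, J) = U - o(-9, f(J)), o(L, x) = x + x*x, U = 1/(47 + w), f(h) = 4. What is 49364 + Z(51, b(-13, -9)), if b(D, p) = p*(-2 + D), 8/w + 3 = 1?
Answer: 2121793/43 ≈ 49344.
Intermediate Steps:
w = -4 (w = 8/(-3 + 1) = 8/(-2) = 8*(-½) = -4)
U = 1/43 (U = 1/(47 - 4) = 1/43 ≈ 0.023256)
o(L, x) = x + x²
Z(c, J) = -859/43 (Z(c, J) = 1/43 - 4*(1 + 4) = 1/43 - 4*5 = 1/43 - 1*20 = 1/43 - 20 = -859/43)
49364 + Z(51, b(-13, -9)) = 49364 - 859/43 = 2121793/43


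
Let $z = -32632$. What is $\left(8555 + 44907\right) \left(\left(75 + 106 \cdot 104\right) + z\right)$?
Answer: $-1151197246$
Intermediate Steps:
$\left(8555 + 44907\right) \left(\left(75 + 106 \cdot 104\right) + z\right) = \left(8555 + 44907\right) \left(\left(75 + 106 \cdot 104\right) - 32632\right) = 53462 \left(\left(75 + 11024\right) - 32632\right) = 53462 \left(11099 - 32632\right) = 53462 \left(-21533\right) = -1151197246$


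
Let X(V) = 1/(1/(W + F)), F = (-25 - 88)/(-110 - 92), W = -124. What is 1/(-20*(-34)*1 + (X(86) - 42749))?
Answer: -202/8522873 ≈ -2.3701e-5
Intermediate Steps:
F = 113/202 (F = -113/(-202) = -113*(-1/202) = 113/202 ≈ 0.55941)
X(V) = -24935/202 (X(V) = 1/(1/(-124 + 113/202)) = 1/(1/(-24935/202)) = 1/(-202/24935) = -24935/202)
1/(-20*(-34)*1 + (X(86) - 42749)) = 1/(-20*(-34)*1 + (-24935/202 - 42749)) = 1/(680*1 - 8660233/202) = 1/(680 - 8660233/202) = 1/(-8522873/202) = -202/8522873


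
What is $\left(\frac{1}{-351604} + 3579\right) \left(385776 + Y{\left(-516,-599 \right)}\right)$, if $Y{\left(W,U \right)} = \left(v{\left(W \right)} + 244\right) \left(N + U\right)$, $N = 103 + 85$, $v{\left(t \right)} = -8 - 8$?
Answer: $\frac{1506293685855}{1441} \approx 1.0453 \cdot 10^{9}$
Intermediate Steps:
$v{\left(t \right)} = -16$
$N = 188$
$Y{\left(W,U \right)} = 42864 + 228 U$ ($Y{\left(W,U \right)} = \left(-16 + 244\right) \left(188 + U\right) = 228 \left(188 + U\right) = 42864 + 228 U$)
$\left(\frac{1}{-351604} + 3579\right) \left(385776 + Y{\left(-516,-599 \right)}\right) = \left(\frac{1}{-351604} + 3579\right) \left(385776 + \left(42864 + 228 \left(-599\right)\right)\right) = \left(- \frac{1}{351604} + 3579\right) \left(385776 + \left(42864 - 136572\right)\right) = \frac{1258390715 \left(385776 - 93708\right)}{351604} = \frac{1258390715}{351604} \cdot 292068 = \frac{1506293685855}{1441}$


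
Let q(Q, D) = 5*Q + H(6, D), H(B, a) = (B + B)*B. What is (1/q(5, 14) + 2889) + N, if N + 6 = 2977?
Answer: 568421/97 ≈ 5860.0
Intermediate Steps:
N = 2971 (N = -6 + 2977 = 2971)
H(B, a) = 2*B² (H(B, a) = (2*B)*B = 2*B²)
q(Q, D) = 72 + 5*Q (q(Q, D) = 5*Q + 2*6² = 5*Q + 2*36 = 5*Q + 72 = 72 + 5*Q)
(1/q(5, 14) + 2889) + N = (1/(72 + 5*5) + 2889) + 2971 = (1/(72 + 25) + 2889) + 2971 = (1/97 + 2889) + 2971 = 280234/97 + 2971 = 568421/97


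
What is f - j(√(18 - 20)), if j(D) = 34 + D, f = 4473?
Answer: 4439 - I*√2 ≈ 4439.0 - 1.4142*I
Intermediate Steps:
f - j(√(18 - 20)) = 4473 - (34 + √(18 - 20)) = 4473 - (34 + √(-2)) = 4473 - (34 + I*√2) = 4473 + (-34 - I*√2) = 4439 - I*√2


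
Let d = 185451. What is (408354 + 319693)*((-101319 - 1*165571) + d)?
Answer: -59291419633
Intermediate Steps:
(408354 + 319693)*((-101319 - 1*165571) + d) = (408354 + 319693)*((-101319 - 1*165571) + 185451) = 728047*((-101319 - 165571) + 185451) = 728047*(-266890 + 185451) = 728047*(-81439) = -59291419633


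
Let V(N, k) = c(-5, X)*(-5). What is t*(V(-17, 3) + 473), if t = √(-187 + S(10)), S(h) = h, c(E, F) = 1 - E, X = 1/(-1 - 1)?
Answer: 443*I*√177 ≈ 5893.7*I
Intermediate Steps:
X = -½ (X = 1/(-2) = -½ ≈ -0.50000)
V(N, k) = -30 (V(N, k) = (1 - 1*(-5))*(-5) = (1 + 5)*(-5) = 6*(-5) = -30)
t = I*√177 (t = √(-187 + 10) = √(-177) = I*√177 ≈ 13.304*I)
t*(V(-17, 3) + 473) = (I*√177)*(-30 + 473) = (I*√177)*443 = 443*I*√177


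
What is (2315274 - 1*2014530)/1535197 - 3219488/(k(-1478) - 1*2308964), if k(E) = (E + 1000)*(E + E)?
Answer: 1303003435040/343882592803 ≈ 3.7891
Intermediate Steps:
k(E) = 2*E*(1000 + E) (k(E) = (1000 + E)*(2*E) = 2*E*(1000 + E))
(2315274 - 1*2014530)/1535197 - 3219488/(k(-1478) - 1*2308964) = (2315274 - 1*2014530)/1535197 - 3219488/(2*(-1478)*(1000 - 1478) - 1*2308964) = (2315274 - 2014530)*(1/1535197) - 3219488/(2*(-1478)*(-478) - 2308964) = 300744*(1/1535197) - 3219488/(1412968 - 2308964) = 300744/1535197 - 3219488/(-895996) = 300744/1535197 - 3219488*(-1/895996) = 300744/1535197 + 804872/223999 = 1303003435040/343882592803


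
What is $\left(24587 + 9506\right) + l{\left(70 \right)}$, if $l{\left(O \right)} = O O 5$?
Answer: $58593$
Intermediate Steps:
$l{\left(O \right)} = 5 O^{2}$ ($l{\left(O \right)} = O^{2} \cdot 5 = 5 O^{2}$)
$\left(24587 + 9506\right) + l{\left(70 \right)} = \left(24587 + 9506\right) + 5 \cdot 70^{2} = 34093 + 5 \cdot 4900 = 34093 + 24500 = 58593$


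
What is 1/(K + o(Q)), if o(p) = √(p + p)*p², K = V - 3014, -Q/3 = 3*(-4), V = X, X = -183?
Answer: 3197/110711543 + 7776*√2/110711543 ≈ 0.00012821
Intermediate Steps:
V = -183
Q = 36 (Q = -9*(-4) = -3*(-12) = 36)
K = -3197 (K = -183 - 3014 = -3197)
o(p) = √2*p^(5/2) (o(p) = √(2*p)*p² = (√2*√p)*p² = √2*p^(5/2))
1/(K + o(Q)) = 1/(-3197 + √2*36^(5/2)) = 1/(-3197 + √2*7776) = 1/(-3197 + 7776*√2)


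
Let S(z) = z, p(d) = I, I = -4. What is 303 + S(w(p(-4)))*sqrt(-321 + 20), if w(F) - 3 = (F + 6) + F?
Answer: 303 + I*sqrt(301) ≈ 303.0 + 17.349*I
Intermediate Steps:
p(d) = -4
w(F) = 9 + 2*F (w(F) = 3 + ((F + 6) + F) = 3 + ((6 + F) + F) = 3 + (6 + 2*F) = 9 + 2*F)
303 + S(w(p(-4)))*sqrt(-321 + 20) = 303 + (9 + 2*(-4))*sqrt(-321 + 20) = 303 + (9 - 8)*sqrt(-301) = 303 + 1*(I*sqrt(301)) = 303 + I*sqrt(301)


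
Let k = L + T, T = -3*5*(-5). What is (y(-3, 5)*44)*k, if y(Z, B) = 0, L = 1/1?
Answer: 0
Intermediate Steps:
L = 1
T = 75 (T = -15*(-5) = 75)
k = 76 (k = 1 + 75 = 76)
(y(-3, 5)*44)*k = (0*44)*76 = 0*76 = 0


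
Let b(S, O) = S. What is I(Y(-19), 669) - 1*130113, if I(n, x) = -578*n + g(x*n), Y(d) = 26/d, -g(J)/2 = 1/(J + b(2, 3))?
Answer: -21322878321/164882 ≈ -1.2932e+5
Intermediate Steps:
g(J) = -2/(2 + J) (g(J) = -2/(J + 2) = -2/(2 + J))
I(n, x) = -578*n - 2/(2 + n*x) (I(n, x) = -578*n - 2/(2 + x*n) = -578*n - 2/(2 + n*x))
I(Y(-19), 669) - 1*130113 = 2*(-1 - 289*26/(-19)*(2 + (26/(-19))*669))/(2 + (26/(-19))*669) - 1*130113 = 2*(-1 - 289*26*(-1/19)*(2 + (26*(-1/19))*669))/(2 + (26*(-1/19))*669) - 130113 = 2*(-1 - 289*(-26/19)*(2 - 26/19*669))/(2 - 26/19*669) - 130113 = 2*(-1 - 289*(-26/19)*(2 - 17394/19))/(2 - 17394/19) - 130113 = 2*(-1 - 289*(-26/19)*(-17356/19))/(-17356/19) - 130113 = 2*(-19/17356)*(-1 - 130412984/361) - 130113 = 2*(-19/17356)*(-130413345/361) - 130113 = 130413345/164882 - 130113 = -21322878321/164882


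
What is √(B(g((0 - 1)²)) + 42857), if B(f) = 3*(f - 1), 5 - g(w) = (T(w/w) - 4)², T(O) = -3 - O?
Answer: √42677 ≈ 206.58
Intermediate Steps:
g(w) = -59 (g(w) = 5 - ((-3 - w/w) - 4)² = 5 - ((-3 - 1*1) - 4)² = 5 - ((-3 - 1) - 4)² = 5 - (-4 - 4)² = 5 - 1*(-8)² = 5 - 1*64 = 5 - 64 = -59)
B(f) = -3 + 3*f (B(f) = 3*(-1 + f) = -3 + 3*f)
√(B(g((0 - 1)²)) + 42857) = √((-3 + 3*(-59)) + 42857) = √((-3 - 177) + 42857) = √(-180 + 42857) = √42677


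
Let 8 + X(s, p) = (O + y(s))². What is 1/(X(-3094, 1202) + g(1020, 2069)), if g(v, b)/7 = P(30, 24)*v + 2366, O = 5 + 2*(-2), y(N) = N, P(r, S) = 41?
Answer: 1/9875943 ≈ 1.0126e-7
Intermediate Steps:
O = 1 (O = 5 - 4 = 1)
X(s, p) = -8 + (1 + s)²
g(v, b) = 16562 + 287*v (g(v, b) = 7*(41*v + 2366) = 7*(2366 + 41*v) = 16562 + 287*v)
1/(X(-3094, 1202) + g(1020, 2069)) = 1/((-8 + (1 - 3094)²) + (16562 + 287*1020)) = 1/((-8 + (-3093)²) + (16562 + 292740)) = 1/((-8 + 9566649) + 309302) = 1/(9566641 + 309302) = 1/9875943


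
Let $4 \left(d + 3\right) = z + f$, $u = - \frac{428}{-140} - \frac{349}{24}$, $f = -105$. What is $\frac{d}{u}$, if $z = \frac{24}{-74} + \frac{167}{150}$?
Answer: $\frac{4514797}{1784695} \approx 2.5297$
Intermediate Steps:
$z = \frac{4379}{5550}$ ($z = 24 \left(- \frac{1}{74}\right) + 167 \cdot \frac{1}{150} = - \frac{12}{37} + \frac{167}{150} = \frac{4379}{5550} \approx 0.78901$)
$u = - \frac{9647}{840}$ ($u = \left(-428\right) \left(- \frac{1}{140}\right) - \frac{349}{24} = \frac{107}{35} - \frac{349}{24} = - \frac{9647}{840} \approx -11.485$)
$d = - \frac{644971}{22200}$ ($d = -3 + \frac{\frac{4379}{5550} - 105}{4} = -3 + \frac{1}{4} \left(- \frac{578371}{5550}\right) = -3 - \frac{578371}{22200} = - \frac{644971}{22200} \approx -29.053$)
$\frac{d}{u} = - \frac{644971}{22200 \left(- \frac{9647}{840}\right)} = \left(- \frac{644971}{22200}\right) \left(- \frac{840}{9647}\right) = \frac{4514797}{1784695}$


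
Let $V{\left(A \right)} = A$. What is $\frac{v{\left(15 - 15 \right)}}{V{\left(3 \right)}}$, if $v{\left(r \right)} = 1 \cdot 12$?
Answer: $4$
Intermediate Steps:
$v{\left(r \right)} = 12$
$\frac{v{\left(15 - 15 \right)}}{V{\left(3 \right)}} = \frac{12}{3} = 12 \cdot \frac{1}{3} = 4$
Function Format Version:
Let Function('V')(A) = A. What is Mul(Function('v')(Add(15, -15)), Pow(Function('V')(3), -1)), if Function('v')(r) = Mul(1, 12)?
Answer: 4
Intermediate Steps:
Function('v')(r) = 12
Mul(Function('v')(Add(15, -15)), Pow(Function('V')(3), -1)) = Mul(12, Pow(3, -1)) = Mul(12, Rational(1, 3)) = 4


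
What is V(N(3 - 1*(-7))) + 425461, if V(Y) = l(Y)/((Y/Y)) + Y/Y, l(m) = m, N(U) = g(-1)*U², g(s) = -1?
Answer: 425362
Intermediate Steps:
N(U) = -U²
V(Y) = 1 + Y (V(Y) = Y/((Y/Y)) + Y/Y = Y/1 + 1 = Y*1 + 1 = Y + 1 = 1 + Y)
V(N(3 - 1*(-7))) + 425461 = (1 - (3 - 1*(-7))²) + 425461 = (1 - (3 + 7)²) + 425461 = (1 - 1*10²) + 425461 = (1 - 1*100) + 425461 = (1 - 100) + 425461 = -99 + 425461 = 425362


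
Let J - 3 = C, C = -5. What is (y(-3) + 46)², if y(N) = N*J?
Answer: 2704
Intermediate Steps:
J = -2 (J = 3 - 5 = -2)
y(N) = -2*N (y(N) = N*(-2) = -2*N)
(y(-3) + 46)² = (-2*(-3) + 46)² = (6 + 46)² = 52² = 2704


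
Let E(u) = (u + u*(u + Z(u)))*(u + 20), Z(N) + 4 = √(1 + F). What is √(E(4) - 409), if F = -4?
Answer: √(-313 + 96*I*√3) ≈ 4.5511 + 18.268*I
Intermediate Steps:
Z(N) = -4 + I*√3 (Z(N) = -4 + √(1 - 4) = -4 + √(-3) = -4 + I*√3)
E(u) = (20 + u)*(u + u*(-4 + u + I*√3)) (E(u) = (u + u*(u + (-4 + I*√3)))*(u + 20) = (u + u*(-4 + u + I*√3))*(20 + u) = (20 + u)*(u + u*(-4 + u + I*√3)))
√(E(4) - 409) = √(4*(-60 + 4² + 17*4 + 20*I*√3 + I*4*√3) - 409) = √(4*(-60 + 16 + 68 + 20*I*√3 + 4*I*√3) - 409) = √(4*(24 + 24*I*√3) - 409) = √((96 + 96*I*√3) - 409) = √(-313 + 96*I*√3)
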